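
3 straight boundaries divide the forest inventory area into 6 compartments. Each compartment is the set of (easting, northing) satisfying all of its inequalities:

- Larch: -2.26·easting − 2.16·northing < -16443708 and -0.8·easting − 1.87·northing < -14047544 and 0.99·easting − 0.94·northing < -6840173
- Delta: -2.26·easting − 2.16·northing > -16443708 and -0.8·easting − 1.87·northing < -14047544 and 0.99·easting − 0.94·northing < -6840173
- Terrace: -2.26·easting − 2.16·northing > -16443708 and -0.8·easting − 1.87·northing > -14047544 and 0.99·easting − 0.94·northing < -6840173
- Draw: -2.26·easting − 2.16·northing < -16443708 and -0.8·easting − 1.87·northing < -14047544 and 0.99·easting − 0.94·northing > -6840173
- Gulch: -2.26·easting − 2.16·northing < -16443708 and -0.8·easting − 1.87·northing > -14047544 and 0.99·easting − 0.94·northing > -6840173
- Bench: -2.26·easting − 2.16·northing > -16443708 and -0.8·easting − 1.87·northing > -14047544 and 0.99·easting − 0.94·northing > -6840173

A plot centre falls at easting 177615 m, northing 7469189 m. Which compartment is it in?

Larch

-2.26·177615 − 2.16·7469189 = -16534858.140, which is < -16443708
-0.8·177615 − 1.87·7469189 = -14109475.430, which is < -14047544
0.99·177615 − 0.94·7469189 = -6845198.810, which is < -6840173
This sign pattern matches Larch.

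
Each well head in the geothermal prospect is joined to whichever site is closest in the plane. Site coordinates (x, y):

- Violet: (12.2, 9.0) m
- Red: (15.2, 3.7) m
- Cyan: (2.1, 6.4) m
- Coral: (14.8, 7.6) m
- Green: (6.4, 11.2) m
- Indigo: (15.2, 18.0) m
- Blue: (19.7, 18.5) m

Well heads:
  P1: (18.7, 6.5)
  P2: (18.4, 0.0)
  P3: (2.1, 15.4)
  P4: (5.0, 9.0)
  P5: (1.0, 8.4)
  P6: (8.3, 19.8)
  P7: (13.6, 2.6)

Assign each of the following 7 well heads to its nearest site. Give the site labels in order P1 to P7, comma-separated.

P1 → Coral (d²=16.42)
P2 → Red (d²=23.93)
P3 → Green (d²=36.13)
P4 → Green (d²=6.80)
P5 → Cyan (d²=5.21)
P6 → Indigo (d²=50.85)
P7 → Red (d²=3.77)

Coral, Red, Green, Green, Cyan, Indigo, Red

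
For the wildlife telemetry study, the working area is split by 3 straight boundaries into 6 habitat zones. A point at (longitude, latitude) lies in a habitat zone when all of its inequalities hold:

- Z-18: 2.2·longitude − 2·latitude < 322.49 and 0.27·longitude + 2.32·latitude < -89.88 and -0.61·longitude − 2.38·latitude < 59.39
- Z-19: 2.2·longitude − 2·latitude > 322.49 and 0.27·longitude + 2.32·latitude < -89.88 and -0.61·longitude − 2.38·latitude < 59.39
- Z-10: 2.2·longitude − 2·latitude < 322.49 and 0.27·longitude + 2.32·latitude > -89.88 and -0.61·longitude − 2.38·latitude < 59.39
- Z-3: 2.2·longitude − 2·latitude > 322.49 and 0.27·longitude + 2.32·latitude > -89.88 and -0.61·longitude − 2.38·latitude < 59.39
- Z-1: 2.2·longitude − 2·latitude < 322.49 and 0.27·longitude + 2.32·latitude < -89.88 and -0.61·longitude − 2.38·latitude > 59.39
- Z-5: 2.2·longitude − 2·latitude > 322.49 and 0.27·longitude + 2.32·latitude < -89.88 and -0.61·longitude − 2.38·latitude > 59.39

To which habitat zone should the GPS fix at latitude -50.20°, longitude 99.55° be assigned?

2.2·99.55 − 2·-50.20 = 319.410, which is < 322.49
0.27·99.55 + 2.32·-50.20 = -89.585, which is > -89.88
-0.61·99.55 − 2.38·-50.20 = 58.751, which is < 59.39
This sign pattern matches Z-10.

Z-10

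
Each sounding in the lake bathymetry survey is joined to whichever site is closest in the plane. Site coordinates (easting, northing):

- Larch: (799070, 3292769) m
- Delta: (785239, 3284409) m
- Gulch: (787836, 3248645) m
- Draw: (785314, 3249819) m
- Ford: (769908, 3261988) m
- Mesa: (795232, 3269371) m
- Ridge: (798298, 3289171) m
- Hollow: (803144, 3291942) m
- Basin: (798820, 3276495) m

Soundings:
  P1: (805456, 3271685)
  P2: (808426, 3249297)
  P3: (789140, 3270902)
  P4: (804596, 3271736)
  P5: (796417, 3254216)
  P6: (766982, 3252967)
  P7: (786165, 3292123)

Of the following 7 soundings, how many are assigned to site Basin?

2

P1 → Basin
P2 → Gulch
P3 → Mesa
P4 → Basin
P5 → Gulch
P6 → Ford
P7 → Delta
2 of the 7 go to Basin.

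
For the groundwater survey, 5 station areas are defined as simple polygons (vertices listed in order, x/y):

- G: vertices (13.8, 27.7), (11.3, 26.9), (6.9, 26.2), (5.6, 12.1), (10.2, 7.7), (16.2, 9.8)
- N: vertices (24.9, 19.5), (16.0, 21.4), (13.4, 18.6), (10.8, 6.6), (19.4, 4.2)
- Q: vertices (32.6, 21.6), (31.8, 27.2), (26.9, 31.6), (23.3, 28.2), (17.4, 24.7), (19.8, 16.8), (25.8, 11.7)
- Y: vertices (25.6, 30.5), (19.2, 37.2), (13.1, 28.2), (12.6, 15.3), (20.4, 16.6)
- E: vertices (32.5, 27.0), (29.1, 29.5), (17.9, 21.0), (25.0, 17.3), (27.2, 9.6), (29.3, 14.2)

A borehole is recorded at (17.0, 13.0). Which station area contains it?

N

Cast a ray rightward from (17.0, 13.0). For each polygon, the edges (by vertex number in listed order) whose endpoints lie on opposite sides of y = 13.0, where each meets that height, and whether that is right or left of the point:
G: 3–4 at x≈5.68 (left), 6–1 at x≈15.77 (left) → 0 crossings.
N: 3–4 at x≈12.19 (left), 5–1 at x≈22.56 (right) → 1 crossing.
Q: 6–7 at x≈24.27 (right), 7–1 at x≈26.69 (right) → 2 crossings.
Y: no edge straddles that height → 0 crossings.
E: 4–5 at x≈26.23 (right), 5–6 at x≈28.75 (right) → 2 crossings.
Only N has an odd count, so the point is inside N.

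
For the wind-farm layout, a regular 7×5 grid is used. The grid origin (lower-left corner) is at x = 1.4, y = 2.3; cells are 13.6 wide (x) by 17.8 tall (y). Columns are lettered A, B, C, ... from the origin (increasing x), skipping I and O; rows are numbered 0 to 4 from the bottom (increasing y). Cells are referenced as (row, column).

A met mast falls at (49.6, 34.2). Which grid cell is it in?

(1, D)

Column index: ⌊(49.6 − 1.4) / 13.6⌋ = ⌊3.544⌋ = 3 → column D
Row offset from origin: ⌊(34.2 − 2.3) / 17.8⌋ = ⌊1.792⌋ = 1 → row 1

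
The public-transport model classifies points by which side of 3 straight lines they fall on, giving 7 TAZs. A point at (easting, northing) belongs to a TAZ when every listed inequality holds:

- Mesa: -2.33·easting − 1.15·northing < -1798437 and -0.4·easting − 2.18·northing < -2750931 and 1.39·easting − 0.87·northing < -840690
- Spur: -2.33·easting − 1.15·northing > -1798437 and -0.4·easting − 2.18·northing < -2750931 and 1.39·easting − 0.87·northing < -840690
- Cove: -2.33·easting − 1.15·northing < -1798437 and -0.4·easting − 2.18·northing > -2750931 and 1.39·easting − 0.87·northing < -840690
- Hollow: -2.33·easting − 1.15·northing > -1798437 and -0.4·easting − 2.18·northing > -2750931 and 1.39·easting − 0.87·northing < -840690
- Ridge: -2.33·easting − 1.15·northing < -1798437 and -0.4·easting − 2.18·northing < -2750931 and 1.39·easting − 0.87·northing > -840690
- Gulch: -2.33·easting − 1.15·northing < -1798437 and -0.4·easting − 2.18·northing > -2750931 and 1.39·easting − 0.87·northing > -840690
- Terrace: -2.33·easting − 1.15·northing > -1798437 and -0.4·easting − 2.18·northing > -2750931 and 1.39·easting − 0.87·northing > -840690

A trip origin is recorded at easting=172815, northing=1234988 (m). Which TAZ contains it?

Ridge

-2.33·172815 − 1.15·1234988 = -1822895.150, which is < -1798437
-0.4·172815 − 2.18·1234988 = -2761399.840, which is < -2750931
1.39·172815 − 0.87·1234988 = -834226.710, which is > -840690
This sign pattern matches Ridge.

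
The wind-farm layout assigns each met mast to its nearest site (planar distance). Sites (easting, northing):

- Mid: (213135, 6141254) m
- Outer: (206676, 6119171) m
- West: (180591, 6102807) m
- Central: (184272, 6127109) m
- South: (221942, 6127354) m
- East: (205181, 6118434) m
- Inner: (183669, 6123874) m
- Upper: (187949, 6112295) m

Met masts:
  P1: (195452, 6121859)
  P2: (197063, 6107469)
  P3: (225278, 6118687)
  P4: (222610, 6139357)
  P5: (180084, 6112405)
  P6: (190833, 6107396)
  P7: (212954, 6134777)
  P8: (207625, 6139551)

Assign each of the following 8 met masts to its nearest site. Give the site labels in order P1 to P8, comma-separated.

East, Upper, South, Mid, Upper, Upper, Mid, Mid

P1 → East (d²=106384066.00)
P2 → Upper (d²=106355272.00)
P3 → South (d²=86245785.00)
P4 → Mid (d²=93374234.00)
P5 → Upper (d²=61870325.00)
P6 → Upper (d²=32317657.00)
P7 → Mid (d²=41984290.00)
P8 → Mid (d²=33260309.00)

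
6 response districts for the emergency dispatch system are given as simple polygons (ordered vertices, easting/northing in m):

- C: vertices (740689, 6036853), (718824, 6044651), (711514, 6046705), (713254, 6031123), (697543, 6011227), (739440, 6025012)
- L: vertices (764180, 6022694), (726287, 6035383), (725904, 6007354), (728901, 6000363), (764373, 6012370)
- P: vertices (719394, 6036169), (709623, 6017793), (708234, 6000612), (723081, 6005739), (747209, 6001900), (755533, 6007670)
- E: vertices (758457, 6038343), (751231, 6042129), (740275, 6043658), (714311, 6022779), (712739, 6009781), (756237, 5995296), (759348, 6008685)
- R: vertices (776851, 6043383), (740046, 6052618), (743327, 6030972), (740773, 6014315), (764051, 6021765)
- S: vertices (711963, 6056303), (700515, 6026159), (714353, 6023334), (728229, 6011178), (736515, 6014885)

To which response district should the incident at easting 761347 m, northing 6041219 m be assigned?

R

Cast a ray rightward from (761347, 6041219). For each polygon, the edges (by vertex number in listed order) whose endpoints lie on opposite sides of northing = 6041219, where each meets that height, and whether that is right or left of the point:
C: 1–2 at easting≈728447.1 (left), 3–4 at easting≈712126.6 (left) → 0 crossings.
L: no edge straddles that height → 0 crossings.
P: no edge straddles that height → 0 crossings.
E: 1–2 at easting≈752967.8 (left), 3–4 at easting≈737242.0 (left) → 0 crossings.
R: 2–3 at easting≈741773.8 (left), 5–1 at easting≈775569.7 (right) → 1 crossing.
S: 1–2 at easting≈706234.4 (left), 5–1 at easting≈720904.6 (left) → 0 crossings.
Only R has an odd count, so the point is inside R.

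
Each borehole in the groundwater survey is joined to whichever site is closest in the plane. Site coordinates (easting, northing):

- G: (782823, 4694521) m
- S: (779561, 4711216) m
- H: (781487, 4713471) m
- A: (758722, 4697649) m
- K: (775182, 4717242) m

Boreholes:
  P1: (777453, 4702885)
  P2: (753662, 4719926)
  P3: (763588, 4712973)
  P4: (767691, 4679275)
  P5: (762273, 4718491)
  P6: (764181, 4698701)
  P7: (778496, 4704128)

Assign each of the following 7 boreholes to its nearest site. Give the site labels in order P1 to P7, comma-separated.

S, K, K, A, K, A, S

P1 → S (d²=73849225.00)
P2 → K (d²=470314256.00)
P3 → K (d²=152645197.00)
P4 → A (d²=418046837.00)
P5 → K (d²=168202282.00)
P6 → A (d²=30907385.00)
P7 → S (d²=51373969.00)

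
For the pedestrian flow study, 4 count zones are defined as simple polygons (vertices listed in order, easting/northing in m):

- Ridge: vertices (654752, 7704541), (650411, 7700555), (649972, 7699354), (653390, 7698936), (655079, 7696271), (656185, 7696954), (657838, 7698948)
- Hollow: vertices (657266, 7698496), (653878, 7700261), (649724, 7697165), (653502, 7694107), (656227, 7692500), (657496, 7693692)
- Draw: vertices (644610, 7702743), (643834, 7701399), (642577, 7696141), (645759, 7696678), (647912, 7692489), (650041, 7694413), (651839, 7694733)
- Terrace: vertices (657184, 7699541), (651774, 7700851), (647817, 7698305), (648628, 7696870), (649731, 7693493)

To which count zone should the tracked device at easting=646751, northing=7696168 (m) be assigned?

Draw

Cast a ray rightward from (646751, 7696168). For each polygon, the edges (by vertex number in listed order) whose endpoints lie on opposite sides of northing = 7696168, where each meets that height, and whether that is right or left of the point:
Ridge: no edge straddles that height → 0 crossings.
Hollow: 3–4 at easting≈650955.7 (right), 6–1 at easting≈657377.5 (right) → 2 crossings.
Draw: 2–3 at easting≈642583.5 (left), 3–4 at easting≈642737.0 (left), 4–5 at easting≈646021.1 (left), 7–1 at easting≈650543.9 (right) → 1 crossing.
Terrace: 4–5 at easting≈648857.3 (right), 5–1 at easting≈653027.4 (right) → 2 crossings.
Only Draw has an odd count, so the point is inside Draw.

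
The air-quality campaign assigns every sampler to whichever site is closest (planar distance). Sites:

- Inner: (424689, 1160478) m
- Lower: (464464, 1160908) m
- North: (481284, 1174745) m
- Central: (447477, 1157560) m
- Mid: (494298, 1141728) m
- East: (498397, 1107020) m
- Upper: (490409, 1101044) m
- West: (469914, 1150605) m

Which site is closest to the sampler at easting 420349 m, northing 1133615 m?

Inner

Squared distances to each site:
Inner: 740456369.000; Lower: 2691041074.000; North: 5404751125.000; Central: 1309291409.000; Mid: 5534275370.000; East: 6798784329.000; Upper: 5969273641.000; West: 2745349325.000.
Minimum at Inner.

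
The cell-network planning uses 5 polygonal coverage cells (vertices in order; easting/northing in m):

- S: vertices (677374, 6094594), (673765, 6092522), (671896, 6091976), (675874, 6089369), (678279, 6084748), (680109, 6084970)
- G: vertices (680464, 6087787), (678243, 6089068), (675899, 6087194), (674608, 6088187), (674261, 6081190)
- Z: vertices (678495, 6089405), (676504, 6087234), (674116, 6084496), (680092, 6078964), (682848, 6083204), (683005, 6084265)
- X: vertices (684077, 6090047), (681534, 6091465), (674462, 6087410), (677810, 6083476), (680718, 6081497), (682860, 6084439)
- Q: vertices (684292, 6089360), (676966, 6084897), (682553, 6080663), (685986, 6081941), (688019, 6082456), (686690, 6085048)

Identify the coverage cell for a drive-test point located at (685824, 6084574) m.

Q

Cast a ray rightward from (685824, 6084574). For each polygon, the edges (by vertex number in listed order) whose endpoints lie on opposite sides of northing = 6084574, where each meets that height, and whether that is right or left of the point:
S: no edge straddles that height → 0 crossings.
G: 4–5 at easting≈674428.8 (left), 5–1 at easting≈677442.9 (left) → 0 crossings.
Z: 2–3 at easting≈674184.0 (left), 6–1 at easting≈682733.9 (left) → 0 crossings.
X: 3–4 at easting≈676875.6 (left), 6–1 at easting≈682889.3 (left) → 0 crossings.
Q: 2–3 at easting≈677392.2 (left), 5–6 at easting≈686933.0 (right) → 1 crossing.
Only Q has an odd count, so the point is inside Q.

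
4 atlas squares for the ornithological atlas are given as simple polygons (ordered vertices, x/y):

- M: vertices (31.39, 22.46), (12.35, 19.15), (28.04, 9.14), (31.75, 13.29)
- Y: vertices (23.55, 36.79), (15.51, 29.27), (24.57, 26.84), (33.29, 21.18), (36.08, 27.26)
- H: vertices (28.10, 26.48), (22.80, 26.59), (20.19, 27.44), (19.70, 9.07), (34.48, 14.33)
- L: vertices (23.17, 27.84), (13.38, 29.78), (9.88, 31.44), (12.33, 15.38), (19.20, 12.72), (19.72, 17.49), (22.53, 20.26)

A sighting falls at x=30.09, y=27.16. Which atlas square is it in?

Cast a ray rightward from (30.09, 27.16). For each polygon, the edges (by vertex number in listed order) whose endpoints lie on opposite sides of y = 27.16, where each meets that height, and whether that is right or left of the point:
M: no edge straddles that height → 0 crossings.
Y: 2–3 at x≈23.377 (left), 4–5 at x≈36.034 (right) → 1 crossing.
H: 2–3 at x≈21.050 (left), 3–4 at x≈20.183 (left) → 0 crossings.
L: 3–4 at x≈10.533 (left), 7–1 at x≈23.113 (left) → 0 crossings.
Only Y has an odd count, so the point is inside Y.

Y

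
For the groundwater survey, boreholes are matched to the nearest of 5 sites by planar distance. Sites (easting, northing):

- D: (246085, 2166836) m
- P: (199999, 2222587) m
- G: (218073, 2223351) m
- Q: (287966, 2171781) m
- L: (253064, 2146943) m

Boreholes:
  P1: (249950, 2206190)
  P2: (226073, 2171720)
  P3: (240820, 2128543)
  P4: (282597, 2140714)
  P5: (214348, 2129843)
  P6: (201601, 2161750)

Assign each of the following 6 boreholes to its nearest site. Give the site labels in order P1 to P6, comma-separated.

P1 → G (d²=1310643050.00)
P2 → D (d²=424333600.00)
P3 → L (d²=488475536.00)
P4 → L (d²=910998530.00)
P5 → L (d²=1791338656.00)
P6 → D (d²=2004693652.00)

G, D, L, L, L, D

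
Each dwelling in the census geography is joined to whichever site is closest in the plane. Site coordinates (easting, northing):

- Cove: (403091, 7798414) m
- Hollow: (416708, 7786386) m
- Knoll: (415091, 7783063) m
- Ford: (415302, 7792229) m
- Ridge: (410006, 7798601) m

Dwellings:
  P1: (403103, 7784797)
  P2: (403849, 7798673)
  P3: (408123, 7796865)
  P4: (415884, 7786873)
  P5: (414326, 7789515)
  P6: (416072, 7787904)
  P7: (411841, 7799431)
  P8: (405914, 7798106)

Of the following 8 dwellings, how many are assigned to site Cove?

2

P1 → Knoll
P2 → Cove
P3 → Ridge
P4 → Hollow
P5 → Ford
P6 → Hollow
P7 → Ridge
P8 → Cove
2 of the 8 go to Cove.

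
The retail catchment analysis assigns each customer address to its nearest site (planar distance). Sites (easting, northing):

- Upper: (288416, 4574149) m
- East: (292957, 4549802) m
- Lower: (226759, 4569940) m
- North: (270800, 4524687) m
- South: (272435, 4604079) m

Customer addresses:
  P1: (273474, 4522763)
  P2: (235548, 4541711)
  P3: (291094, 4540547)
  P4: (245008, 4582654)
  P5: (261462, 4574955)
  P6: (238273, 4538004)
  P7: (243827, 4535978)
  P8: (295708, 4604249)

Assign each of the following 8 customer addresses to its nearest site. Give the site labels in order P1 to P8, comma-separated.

North, Lower, East, Lower, Upper, Lower, North, South

P1 → North (d²=10852052.00)
P2 → Lower (d²=874122962.00)
P3 → East (d²=89125794.00)
P4 → Lower (d²=494671797.00)
P5 → Upper (d²=727167752.00)
P6 → Lower (d²=1152480292.00)
P7 → North (d²=855029410.00)
P8 → South (d²=541661429.00)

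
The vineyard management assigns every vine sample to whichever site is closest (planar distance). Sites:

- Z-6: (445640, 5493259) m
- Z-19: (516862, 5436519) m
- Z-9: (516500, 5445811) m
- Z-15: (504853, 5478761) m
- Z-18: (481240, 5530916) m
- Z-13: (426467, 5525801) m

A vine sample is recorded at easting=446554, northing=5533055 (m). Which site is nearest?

Z-13

Squared distances to each site:
Z-6: 1584557012.000; Z-19: 14262414160.000; Z-9: 12503958452.000; Z-15: 6346611837.000; Z-18: 1207693917.000; Z-13: 456108085.000.
Minimum at Z-13.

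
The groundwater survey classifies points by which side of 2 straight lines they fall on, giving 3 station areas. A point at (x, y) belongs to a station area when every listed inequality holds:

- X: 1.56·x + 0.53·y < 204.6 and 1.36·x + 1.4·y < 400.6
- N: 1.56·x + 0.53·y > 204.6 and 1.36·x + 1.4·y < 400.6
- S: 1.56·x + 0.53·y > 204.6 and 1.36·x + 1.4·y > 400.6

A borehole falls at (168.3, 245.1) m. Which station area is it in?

S

1.56·168.3 + 0.53·245.1 = 392.451, which is > 204.6
1.36·168.3 + 1.4·245.1 = 572.028, which is > 400.6
This sign pattern matches S.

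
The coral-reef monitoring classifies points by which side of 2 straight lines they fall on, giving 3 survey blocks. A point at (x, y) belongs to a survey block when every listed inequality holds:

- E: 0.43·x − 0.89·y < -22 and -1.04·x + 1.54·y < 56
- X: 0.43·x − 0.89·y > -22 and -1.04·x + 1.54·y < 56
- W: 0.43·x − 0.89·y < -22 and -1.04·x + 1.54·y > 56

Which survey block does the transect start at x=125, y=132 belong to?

W

0.43·125 − 0.89·132 = -63.730, which is < -22
-1.04·125 + 1.54·132 = 73.280, which is > 56
This sign pattern matches W.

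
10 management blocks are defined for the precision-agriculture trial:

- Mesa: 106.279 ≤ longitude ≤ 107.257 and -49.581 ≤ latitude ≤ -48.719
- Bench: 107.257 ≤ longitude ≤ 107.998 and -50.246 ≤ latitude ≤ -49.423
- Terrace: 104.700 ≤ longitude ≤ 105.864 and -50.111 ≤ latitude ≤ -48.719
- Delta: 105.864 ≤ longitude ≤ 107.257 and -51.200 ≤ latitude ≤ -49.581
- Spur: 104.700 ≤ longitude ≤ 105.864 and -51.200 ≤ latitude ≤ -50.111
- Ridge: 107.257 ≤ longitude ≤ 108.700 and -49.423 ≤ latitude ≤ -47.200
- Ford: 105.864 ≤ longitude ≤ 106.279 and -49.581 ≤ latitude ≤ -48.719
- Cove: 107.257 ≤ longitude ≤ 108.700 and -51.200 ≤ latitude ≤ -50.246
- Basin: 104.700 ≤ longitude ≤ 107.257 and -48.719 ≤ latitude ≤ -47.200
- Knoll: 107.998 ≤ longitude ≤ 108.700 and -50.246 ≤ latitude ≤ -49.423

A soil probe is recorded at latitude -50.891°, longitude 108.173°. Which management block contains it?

Cove

The point has longitude = 108.173 and latitude = -50.891.
Only Cove satisfies 107.257 ≤ longitude ≤ 108.700 and -51.200 ≤ latitude ≤ -50.246.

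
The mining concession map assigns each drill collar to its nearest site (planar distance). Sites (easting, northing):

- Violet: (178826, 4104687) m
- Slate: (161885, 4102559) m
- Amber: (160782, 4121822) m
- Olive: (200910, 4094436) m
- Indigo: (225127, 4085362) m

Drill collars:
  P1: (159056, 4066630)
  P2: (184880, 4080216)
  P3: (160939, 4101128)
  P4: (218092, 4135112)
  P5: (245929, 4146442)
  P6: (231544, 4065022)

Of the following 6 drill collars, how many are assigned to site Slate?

2

P1 → Slate
P2 → Olive
P3 → Slate
P4 → Olive
P5 → Indigo
P6 → Indigo
2 of the 6 go to Slate.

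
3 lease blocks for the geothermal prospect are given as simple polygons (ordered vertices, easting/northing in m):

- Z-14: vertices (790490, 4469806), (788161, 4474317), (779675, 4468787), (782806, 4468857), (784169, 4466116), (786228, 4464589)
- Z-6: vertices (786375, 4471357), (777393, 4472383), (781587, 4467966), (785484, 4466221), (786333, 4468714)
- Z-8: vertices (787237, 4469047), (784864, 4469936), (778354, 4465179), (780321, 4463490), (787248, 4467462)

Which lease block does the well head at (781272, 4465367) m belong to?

Z-8

Cast a ray rightward from (781272, 4465367). For each polygon, the edges (by vertex number in listed order) whose endpoints lie on opposite sides of northing = 4465367, where each meets that height, and whether that is right or left of the point:
Z-14: 5–6 at easting≈785178.9 (right), 6–1 at easting≈786863.6 (right) → 2 crossings.
Z-6: no edge straddles that height → 0 crossings.
Z-8: 2–3 at easting≈778611.3 (left), 4–5 at easting≈783594.4 (right) → 1 crossing.
Only Z-8 has an odd count, so the point is inside Z-8.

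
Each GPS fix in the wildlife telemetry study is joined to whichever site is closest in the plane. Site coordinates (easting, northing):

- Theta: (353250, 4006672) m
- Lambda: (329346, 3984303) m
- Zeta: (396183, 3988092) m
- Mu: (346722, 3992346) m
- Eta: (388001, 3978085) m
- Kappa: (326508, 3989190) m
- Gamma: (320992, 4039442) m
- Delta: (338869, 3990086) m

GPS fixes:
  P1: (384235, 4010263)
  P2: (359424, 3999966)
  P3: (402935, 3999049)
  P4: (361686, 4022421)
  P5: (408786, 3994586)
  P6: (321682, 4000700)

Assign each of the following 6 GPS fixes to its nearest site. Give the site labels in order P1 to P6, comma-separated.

P1 → Zeta (d²=634307945.00)
P2 → Theta (d²=83088712.00)
P3 → Zeta (d²=165645353.00)
P4 → Theta (d²=319197097.00)
P5 → Zeta (d²=201007645.00)
P6 → Kappa (d²=155770376.00)

Zeta, Theta, Zeta, Theta, Zeta, Kappa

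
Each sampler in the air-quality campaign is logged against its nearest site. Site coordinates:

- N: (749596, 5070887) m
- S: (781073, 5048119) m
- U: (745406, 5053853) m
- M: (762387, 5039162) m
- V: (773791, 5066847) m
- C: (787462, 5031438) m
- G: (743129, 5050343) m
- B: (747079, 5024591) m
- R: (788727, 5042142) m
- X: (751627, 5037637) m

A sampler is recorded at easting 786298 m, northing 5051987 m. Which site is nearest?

S

Squared distances to each site:
N: 1704246804.000; S: 42262049.000; U: 1675637620.000; M: 736216546.000; V: 377244649.000; C: 423616297.000; G: 1866265297.000; B: 2288670777.000; R: 102824066.000; X: 1408000741.000.
Minimum at S.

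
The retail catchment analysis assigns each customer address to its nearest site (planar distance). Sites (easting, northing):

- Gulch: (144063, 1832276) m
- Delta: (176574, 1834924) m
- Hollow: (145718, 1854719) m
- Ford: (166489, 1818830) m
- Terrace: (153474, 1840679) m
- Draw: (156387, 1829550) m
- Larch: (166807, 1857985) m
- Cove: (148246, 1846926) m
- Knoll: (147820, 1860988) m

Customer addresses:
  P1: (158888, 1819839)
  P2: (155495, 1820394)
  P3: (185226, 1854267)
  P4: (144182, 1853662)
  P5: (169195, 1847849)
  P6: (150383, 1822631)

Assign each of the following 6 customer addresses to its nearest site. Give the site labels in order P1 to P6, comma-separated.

Ford, Draw, Larch, Hollow, Larch, Draw

P1 → Ford (d²=58793282.00)
P2 → Draw (d²=84628000.00)
P3 → Larch (d²=353083085.00)
P4 → Hollow (d²=3476545.00)
P5 → Larch (d²=108441040.00)
P6 → Draw (d²=83920577.00)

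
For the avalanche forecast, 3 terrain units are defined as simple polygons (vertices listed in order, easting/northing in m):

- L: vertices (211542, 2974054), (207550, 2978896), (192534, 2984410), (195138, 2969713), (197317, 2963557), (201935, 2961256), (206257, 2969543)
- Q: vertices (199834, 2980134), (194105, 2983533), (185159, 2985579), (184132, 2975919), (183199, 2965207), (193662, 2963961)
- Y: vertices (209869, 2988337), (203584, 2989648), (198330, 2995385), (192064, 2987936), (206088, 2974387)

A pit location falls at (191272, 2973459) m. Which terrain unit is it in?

Q

Cast a ray rightward from (191272, 2973459). For each polygon, the edges (by vertex number in listed order) whose endpoints lie on opposite sides of northing = 2973459, where each meets that height, and whether that is right or left of the point:
L: 3–4 at easting≈194474.3 (right), 7–1 at easting≈210844.9 (right) → 2 crossings.
Q: 4–5 at easting≈183917.7 (left), 6–1 at easting≈197286.7 (right) → 1 crossing.
Y: no edge straddles that height → 0 crossings.
Only Q has an odd count, so the point is inside Q.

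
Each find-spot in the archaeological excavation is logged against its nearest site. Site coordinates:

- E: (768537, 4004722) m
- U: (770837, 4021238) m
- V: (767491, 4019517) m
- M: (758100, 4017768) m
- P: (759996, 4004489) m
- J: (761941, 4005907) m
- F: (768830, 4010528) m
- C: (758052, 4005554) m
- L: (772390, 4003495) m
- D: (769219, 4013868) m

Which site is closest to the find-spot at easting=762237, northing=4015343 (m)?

M

Squared distances to each site:
E: 152495641.000; U: 108711025.000; V: 45026792.000; M: 22995394.000; P: 122831397.000; J: 89125712.000; F: 66651874.000; C: 113338746.000; L: 243458513.000; D: 50923949.000.
Minimum at M.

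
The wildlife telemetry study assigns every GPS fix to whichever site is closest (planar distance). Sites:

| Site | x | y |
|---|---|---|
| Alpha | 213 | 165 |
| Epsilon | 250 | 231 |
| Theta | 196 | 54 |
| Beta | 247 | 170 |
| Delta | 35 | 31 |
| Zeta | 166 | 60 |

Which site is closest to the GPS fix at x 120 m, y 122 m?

Squared distances to each site:
Alpha: 10498.000; Epsilon: 28781.000; Theta: 10400.000; Beta: 18433.000; Delta: 15506.000; Zeta: 5960.000.
Minimum at Zeta.

Zeta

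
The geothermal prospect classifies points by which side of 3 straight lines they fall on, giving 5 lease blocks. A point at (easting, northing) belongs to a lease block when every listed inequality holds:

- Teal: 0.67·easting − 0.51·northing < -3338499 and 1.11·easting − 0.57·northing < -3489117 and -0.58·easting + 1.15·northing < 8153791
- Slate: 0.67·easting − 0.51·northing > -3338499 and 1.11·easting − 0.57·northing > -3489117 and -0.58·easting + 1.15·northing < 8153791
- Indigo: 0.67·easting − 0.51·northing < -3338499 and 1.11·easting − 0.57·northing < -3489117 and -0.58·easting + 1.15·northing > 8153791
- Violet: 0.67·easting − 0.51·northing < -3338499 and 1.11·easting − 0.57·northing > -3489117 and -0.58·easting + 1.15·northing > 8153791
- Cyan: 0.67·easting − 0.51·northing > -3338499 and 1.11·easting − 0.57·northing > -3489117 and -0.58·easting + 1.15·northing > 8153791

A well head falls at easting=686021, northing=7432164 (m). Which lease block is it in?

0.67·686021 − 0.51·7432164 = -3330769.570, which is > -3338499
1.11·686021 − 0.57·7432164 = -3474850.170, which is > -3489117
-0.58·686021 + 1.15·7432164 = 8149096.420, which is < 8153791
This sign pattern matches Slate.

Slate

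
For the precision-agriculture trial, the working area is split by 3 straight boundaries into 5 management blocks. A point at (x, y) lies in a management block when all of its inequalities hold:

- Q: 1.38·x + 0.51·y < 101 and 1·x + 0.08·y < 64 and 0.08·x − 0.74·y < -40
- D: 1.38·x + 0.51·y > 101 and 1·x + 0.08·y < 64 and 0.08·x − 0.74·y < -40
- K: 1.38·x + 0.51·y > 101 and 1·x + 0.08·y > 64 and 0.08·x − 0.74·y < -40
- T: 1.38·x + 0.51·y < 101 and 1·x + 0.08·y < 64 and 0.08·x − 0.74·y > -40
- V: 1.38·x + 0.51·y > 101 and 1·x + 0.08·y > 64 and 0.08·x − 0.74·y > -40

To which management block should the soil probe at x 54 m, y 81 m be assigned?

1.38·54 + 0.51·81 = 115.830, which is > 101
1·54 + 0.08·81 = 60.480, which is < 64
0.08·54 − 0.74·81 = -55.620, which is < -40
This sign pattern matches D.

D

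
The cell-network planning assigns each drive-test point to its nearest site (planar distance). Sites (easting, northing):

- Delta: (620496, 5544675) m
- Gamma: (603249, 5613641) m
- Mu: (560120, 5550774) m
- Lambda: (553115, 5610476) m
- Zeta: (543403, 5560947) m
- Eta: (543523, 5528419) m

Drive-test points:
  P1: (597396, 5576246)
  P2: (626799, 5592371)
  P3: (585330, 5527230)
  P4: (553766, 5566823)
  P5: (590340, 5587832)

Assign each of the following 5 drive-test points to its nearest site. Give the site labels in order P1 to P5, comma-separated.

P1 → Gamma (d²=1432643634.00)
P2 → Gamma (d²=1007015400.00)
P3 → Mu (d²=1189864036.00)
P4 → Zeta (d²=141919145.00)
P5 → Gamma (d²=832746762.00)

Gamma, Gamma, Mu, Zeta, Gamma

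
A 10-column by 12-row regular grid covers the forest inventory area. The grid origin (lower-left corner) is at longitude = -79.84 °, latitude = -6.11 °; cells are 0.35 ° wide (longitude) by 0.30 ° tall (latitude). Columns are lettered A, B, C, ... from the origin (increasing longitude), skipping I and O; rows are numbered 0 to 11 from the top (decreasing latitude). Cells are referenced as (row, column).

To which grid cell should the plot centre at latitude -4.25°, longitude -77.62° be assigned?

(5, G)

Column index: ⌊(-77.62 − -79.84) / 0.35⌋ = ⌊6.343⌋ = 6 → column G
Row offset from origin: ⌊(-4.25 − -6.11) / 0.30⌋ = ⌊6.200⌋ = 6 → row 5 (counted from top)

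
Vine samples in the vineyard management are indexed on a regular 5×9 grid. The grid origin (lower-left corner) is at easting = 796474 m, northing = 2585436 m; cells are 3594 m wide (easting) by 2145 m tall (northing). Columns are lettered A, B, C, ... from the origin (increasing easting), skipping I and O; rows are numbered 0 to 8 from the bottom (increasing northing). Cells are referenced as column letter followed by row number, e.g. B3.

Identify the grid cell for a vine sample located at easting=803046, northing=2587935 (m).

Column index: ⌊(803046 − 796474) / 3594⌋ = ⌊1.829⌋ = 1 → column B
Row offset from origin: ⌊(2587935 − 2585436) / 2145⌋ = ⌊1.165⌋ = 1 → row 1

B1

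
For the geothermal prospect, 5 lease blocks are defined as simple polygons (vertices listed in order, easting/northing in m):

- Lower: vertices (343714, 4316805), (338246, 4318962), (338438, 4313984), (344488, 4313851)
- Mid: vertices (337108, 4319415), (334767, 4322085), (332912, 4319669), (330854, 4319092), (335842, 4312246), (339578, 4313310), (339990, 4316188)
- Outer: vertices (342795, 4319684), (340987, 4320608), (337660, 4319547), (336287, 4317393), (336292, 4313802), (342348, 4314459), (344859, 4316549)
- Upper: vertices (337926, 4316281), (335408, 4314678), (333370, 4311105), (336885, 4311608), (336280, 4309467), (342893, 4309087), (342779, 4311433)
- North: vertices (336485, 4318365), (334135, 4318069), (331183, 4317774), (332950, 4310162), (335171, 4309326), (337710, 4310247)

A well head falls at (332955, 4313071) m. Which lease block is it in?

North

Cast a ray rightward from (332955, 4313071). For each polygon, the edges (by vertex number in listed order) whose endpoints lie on opposite sides of northing = 4313071, where each meets that height, and whether that is right or left of the point:
Lower: no edge straddles that height → 0 crossings.
Mid: 4–5 at easting≈335240.9 (right), 5–6 at easting≈338738.8 (right) → 2 crossings.
Outer: no edge straddles that height → 0 crossings.
Upper: 2–3 at easting≈334491.4 (right), 7–1 at easting≈341139.3 (right) → 2 crossings.
North: 3–4 at easting≈332274.7 (left), 6–1 at easting≈337283.9 (right) → 1 crossing.
Only North has an odd count, so the point is inside North.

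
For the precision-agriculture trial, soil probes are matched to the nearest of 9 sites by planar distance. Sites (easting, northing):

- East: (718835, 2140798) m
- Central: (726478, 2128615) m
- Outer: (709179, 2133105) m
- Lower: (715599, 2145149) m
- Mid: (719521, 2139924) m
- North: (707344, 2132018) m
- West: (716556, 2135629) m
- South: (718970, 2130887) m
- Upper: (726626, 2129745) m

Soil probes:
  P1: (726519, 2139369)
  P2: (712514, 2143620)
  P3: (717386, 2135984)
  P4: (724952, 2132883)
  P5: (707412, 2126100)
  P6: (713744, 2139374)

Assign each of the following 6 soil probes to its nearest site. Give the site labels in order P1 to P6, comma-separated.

Mid, Lower, West, Upper, North, West

P1 → Mid (d²=49280029.00)
P2 → Lower (d²=11855066.00)
P3 → West (d²=814925.00)
P4 → Upper (d²=12649320.00)
P5 → North (d²=35027348.00)
P6 → West (d²=21932369.00)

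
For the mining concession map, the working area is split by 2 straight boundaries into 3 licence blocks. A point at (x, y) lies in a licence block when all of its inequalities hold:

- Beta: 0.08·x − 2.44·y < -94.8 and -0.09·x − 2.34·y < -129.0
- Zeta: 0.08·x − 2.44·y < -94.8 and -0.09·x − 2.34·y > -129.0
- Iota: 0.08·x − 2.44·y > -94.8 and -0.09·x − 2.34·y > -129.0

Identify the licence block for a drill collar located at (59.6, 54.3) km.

0.08·59.6 − 2.44·54.3 = -127.724, which is < -94.8
-0.09·59.6 − 2.34·54.3 = -132.426, which is < -129.0
This sign pattern matches Beta.

Beta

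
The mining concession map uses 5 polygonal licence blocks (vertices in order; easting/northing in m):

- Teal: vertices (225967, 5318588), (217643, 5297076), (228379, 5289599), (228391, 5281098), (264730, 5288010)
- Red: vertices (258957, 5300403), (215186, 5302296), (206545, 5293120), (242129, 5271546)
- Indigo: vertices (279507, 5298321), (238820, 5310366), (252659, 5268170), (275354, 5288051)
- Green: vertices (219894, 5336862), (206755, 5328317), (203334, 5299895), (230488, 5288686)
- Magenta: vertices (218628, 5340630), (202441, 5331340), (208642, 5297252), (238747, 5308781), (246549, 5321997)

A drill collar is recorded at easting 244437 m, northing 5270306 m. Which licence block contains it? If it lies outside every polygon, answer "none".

none

Cast a ray rightward from (244437, 5270306). For each polygon, the edges (by vertex number in listed order) whose endpoints lie on opposite sides of northing = 5270306, where each meets that height, and whether that is right or left of the point:
Teal: no edge straddles that height → 0 crossings.
Red: no edge straddles that height → 0 crossings.
Indigo: 2–3 at easting≈251958.5 (right), 3–4 at easting≈255097.3 (right) → 2 crossings.
Green: no edge straddles that height → 0 crossings.
Magenta: no edge straddles that height → 0 crossings.
All counts are even, so the point lies outside every listed polygon.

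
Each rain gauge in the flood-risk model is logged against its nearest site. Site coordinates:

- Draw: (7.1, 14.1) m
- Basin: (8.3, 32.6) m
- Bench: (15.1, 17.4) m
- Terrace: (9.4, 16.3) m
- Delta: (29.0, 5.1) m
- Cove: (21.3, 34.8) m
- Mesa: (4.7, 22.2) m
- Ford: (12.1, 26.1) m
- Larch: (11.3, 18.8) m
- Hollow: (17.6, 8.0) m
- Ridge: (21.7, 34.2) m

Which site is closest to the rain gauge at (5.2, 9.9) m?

Draw

Squared distances to each site:
Draw: 21.250; Basin: 524.900; Bench: 154.260; Terrace: 58.600; Delta: 589.480; Cove: 879.220; Mesa: 151.540; Ford: 310.050; Larch: 116.420; Hollow: 157.370; Ridge: 862.740.
Minimum at Draw.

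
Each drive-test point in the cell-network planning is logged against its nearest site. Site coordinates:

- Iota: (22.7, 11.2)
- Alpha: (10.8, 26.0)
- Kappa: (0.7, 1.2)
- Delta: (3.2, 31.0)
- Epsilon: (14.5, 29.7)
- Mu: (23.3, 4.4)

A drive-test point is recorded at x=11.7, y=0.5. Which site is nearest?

Squared distances to each site:
Iota: 235.490; Alpha: 651.060; Kappa: 121.490; Delta: 1002.500; Epsilon: 860.480; Mu: 149.770.
Minimum at Kappa.

Kappa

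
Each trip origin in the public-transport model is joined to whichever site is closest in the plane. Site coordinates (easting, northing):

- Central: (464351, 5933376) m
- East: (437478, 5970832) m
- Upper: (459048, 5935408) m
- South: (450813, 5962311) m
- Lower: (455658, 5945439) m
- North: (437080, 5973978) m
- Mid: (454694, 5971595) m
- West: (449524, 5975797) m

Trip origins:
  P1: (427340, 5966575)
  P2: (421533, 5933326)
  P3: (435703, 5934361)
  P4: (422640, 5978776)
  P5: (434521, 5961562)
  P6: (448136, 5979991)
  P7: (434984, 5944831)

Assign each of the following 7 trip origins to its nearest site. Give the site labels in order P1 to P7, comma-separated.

P1 → East (d²=120901093.00)
P2 → Lower (d²=1311240394.00)
P3 → Lower (d²=520924109.00)
P4 → North (d²=231534404.00)
P5 → East (d²=94676749.00)
P6 → West (d²=19516180.00)
P7 → Lower (d²=427783940.00)

East, Lower, Lower, North, East, West, Lower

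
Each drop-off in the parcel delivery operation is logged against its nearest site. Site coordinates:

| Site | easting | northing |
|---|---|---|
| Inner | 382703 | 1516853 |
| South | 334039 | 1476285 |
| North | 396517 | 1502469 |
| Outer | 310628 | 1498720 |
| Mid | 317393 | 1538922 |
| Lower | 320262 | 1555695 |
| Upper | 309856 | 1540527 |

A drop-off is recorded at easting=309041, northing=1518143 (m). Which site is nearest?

Outer

Squared distances to each site:
Inner: 5427754344.000; South: 2376992168.000; North: 7897724852.000; Outer: 379771498.000; Mid: 501522745.000; Lower: 1536063545.000; Upper: 501707681.000.
Minimum at Outer.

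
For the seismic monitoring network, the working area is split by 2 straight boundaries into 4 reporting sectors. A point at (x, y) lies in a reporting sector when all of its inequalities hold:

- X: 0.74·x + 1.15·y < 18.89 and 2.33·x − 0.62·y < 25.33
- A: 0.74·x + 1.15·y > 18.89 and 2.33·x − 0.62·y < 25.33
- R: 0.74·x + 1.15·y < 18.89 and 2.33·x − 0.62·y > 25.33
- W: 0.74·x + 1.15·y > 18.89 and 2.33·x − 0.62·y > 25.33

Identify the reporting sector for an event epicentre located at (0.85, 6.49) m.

X

0.74·0.85 + 1.15·6.49 = 8.092, which is < 18.89
2.33·0.85 − 0.62·6.49 = -2.043, which is < 25.33
This sign pattern matches X.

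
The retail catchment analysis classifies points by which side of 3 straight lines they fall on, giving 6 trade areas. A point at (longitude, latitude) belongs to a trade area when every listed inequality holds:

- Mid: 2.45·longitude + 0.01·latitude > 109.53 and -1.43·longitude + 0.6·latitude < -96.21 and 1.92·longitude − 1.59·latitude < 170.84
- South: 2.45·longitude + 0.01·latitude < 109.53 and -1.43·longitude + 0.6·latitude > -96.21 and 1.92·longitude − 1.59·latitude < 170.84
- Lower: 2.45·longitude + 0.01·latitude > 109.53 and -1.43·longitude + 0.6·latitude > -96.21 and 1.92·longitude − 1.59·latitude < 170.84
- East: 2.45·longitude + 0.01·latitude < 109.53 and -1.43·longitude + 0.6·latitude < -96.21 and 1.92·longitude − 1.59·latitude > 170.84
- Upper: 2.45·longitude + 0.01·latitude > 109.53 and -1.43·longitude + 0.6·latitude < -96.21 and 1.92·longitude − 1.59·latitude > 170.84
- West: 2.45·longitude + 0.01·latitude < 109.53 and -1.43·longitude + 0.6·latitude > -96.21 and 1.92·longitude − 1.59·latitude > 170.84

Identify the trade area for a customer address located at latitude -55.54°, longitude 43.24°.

2.45·43.24 + 0.01·-55.54 = 105.383, which is < 109.53
-1.43·43.24 + 0.6·-55.54 = -95.157, which is > -96.21
1.92·43.24 − 1.59·-55.54 = 171.329, which is > 170.84
This sign pattern matches West.

West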